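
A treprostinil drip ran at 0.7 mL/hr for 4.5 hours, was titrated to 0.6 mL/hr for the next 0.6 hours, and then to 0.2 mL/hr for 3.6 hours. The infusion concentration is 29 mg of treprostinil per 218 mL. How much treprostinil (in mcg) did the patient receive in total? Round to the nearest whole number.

563 mcg

Concentration = 29 mg ÷ 218 mL = 0.1330275 mg/mL
Stage 1: 0.7 mL/hr × 4.5 hr = 3.15 mL → 3.15 mL × 0.1330275 mg/mL = 0.4190367 mg
Stage 2: 0.6 mL/hr × 0.6 hr = 0.36 mL → 0.36 mL × 0.1330275 mg/mL = 0.04788991 mg
Stage 3: 0.2 mL/hr × 3.6 hr = 0.72 mL → 0.72 mL × 0.1330275 mg/mL = 0.09577982 mg
Total = 0.4190367 + 0.04788991 + 0.09577982 = 0.5627064 mg = 562.7064 mcg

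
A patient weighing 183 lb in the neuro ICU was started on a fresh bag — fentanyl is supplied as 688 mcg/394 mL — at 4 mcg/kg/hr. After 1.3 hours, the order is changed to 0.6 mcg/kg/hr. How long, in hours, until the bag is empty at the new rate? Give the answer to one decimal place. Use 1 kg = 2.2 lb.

5.1 hours

Initial rate:
Weight = 183 lb ÷ 2.2 lb/kg = 83.18182 kg
Dose = 4 mcg/kg/hr × 83.18182 kg = 332.7273 mcg/hr
Concentration = 688 mcg ÷ 394 mL = 1.746193 mcg/mL
Rate = 332.7273 mcg/hr ÷ 1.746193 mcg/mL = 190.5444 mL/hr
Volume infused so far = 190.5444 mL/hr × 1.3 hr = 247.7077 mL
Volume remaining = 394 − 247.7077 = 146.2923 mL
New rate:
Dose = 0.6 mcg/kg/hr × 83.18182 kg = 49.90909 mcg/hr
Rate = 49.90909 mcg/hr ÷ 1.746193 mcg/mL = 28.58166 mL/hr
Time remaining = 146.2923 mL ÷ 28.58166 mL/hr = 5.118397 hr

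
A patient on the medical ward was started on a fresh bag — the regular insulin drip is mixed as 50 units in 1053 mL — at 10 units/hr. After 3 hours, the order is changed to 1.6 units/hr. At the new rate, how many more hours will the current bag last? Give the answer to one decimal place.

12.5 hours

Initial rate:
Concentration = 50 units ÷ 1053 mL = 0.04748338 units/mL
Rate = 10 units/hr ÷ 0.04748338 units/mL = 210.6 mL/hr
Volume infused so far = 210.6 mL/hr × 3 hr = 631.8 mL
Volume remaining = 1053 − 631.8 = 421.2 mL
New rate:
Rate = 1.6 units/hr ÷ 0.04748338 units/mL = 33.696 mL/hr
Time remaining = 421.2 mL ÷ 33.696 mL/hr = 12.5 hr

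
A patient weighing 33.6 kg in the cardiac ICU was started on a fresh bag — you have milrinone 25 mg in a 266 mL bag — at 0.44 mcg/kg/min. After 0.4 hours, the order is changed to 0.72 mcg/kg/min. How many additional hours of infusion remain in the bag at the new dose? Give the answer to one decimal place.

17.0 hours

Initial rate:
Dose = 0.44 mcg/kg/min × 33.6 kg = 14.784 mcg/min
14.784 mcg/min × 60 min/hr = 887.04 mcg/hr
Concentration = 25 mg ÷ 266 mL = 0.09398496 mg/mL = 93.98496 mcg/mL
Rate = 887.04 mcg/hr ÷ 93.98496 mcg/mL = 9.438106 mL/hr
Volume infused so far = 9.438106 mL/hr × 0.4 hr = 3.775242 mL
Volume remaining = 266 − 3.775242 = 262.2248 mL
New rate:
Dose = 0.72 mcg/kg/min × 33.6 kg = 24.192 mcg/min
24.192 mcg/min × 60 min/hr = 1451.52 mcg/hr
Rate = 1451.52 mcg/hr ÷ 93.98496 mcg/mL = 15.44417 mL/hr
Time remaining = 262.2248 mL ÷ 15.44417 mL/hr = 16.97888 hr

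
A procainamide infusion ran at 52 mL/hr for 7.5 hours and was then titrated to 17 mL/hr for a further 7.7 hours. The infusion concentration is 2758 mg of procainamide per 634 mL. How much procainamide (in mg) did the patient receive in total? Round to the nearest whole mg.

Concentration = 2758 mg ÷ 634 mL = 4.350158 mg/mL
Stage 1: 52 mL/hr × 7.5 hr = 390 mL → 390 mL × 4.350158 mg/mL = 1696.562 mg
Stage 2: 17 mL/hr × 7.7 hr = 130.9 mL → 130.9 mL × 4.350158 mg/mL = 569.4356 mg
Total = 1696.562 + 569.4356 = 2265.997 mg

2266 mg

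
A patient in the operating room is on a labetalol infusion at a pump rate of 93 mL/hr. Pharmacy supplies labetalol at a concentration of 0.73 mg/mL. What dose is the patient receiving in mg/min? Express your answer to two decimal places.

Drug rate = 93 mL/hr × 0.73 mg/mL = 67.89 mg/hr
67.89 mg/hr ÷ 60 min/hr = 1.1315 mg/min

1.13 mg/min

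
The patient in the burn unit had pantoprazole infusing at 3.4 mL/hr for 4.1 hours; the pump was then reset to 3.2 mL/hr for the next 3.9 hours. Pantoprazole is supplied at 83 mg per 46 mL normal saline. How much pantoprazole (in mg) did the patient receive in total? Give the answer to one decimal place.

Concentration = 83 mg ÷ 46 mL = 1.804348 mg/mL
Stage 1: 3.4 mL/hr × 4.1 hr = 13.94 mL → 13.94 mL × 1.804348 mg/mL = 25.15261 mg
Stage 2: 3.2 mL/hr × 3.9 hr = 12.48 mL → 12.48 mL × 1.804348 mg/mL = 22.51826 mg
Total = 25.15261 + 22.51826 = 47.67087 mg

47.7 mg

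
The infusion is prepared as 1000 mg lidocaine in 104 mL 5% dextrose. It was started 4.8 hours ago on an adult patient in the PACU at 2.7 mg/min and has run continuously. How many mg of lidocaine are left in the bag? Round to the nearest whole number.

2.7 mg/min × 60 min/hr = 162 mg/hr
Concentration = 1000 mg ÷ 104 mL = 9.615385 mg/mL
Rate = 162 mg/hr ÷ 9.615385 mg/mL = 16.848 mL/hr
Volume infused = 16.848 mL/hr × 4.8 hr = 80.8704 mL
Volume remaining = 104 − 80.8704 = 23.1296 mL
Drug remaining = 23.1296 mL × 9.615385 mg/mL = 222.4 mg

222 mg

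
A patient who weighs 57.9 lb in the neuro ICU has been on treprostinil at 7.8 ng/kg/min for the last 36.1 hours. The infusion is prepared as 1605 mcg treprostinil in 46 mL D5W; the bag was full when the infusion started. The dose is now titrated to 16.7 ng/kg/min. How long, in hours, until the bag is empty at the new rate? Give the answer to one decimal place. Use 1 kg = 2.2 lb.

Initial rate:
Weight = 57.9 lb ÷ 2.2 lb/kg = 26.31818 kg
Dose = 7.8 ng/kg/min × 26.31818 kg = 205.2818 ng/min
205.2818 ng/min × 60 min/hr = 12316.91 ng/hr
Concentration = 1605 mcg ÷ 46 mL = 34.8913 mcg/mL = 34891.3 ng/mL
Rate = 12316.91 ng/hr ÷ 34891.3 ng/mL = 0.353008 mL/hr
Volume infused so far = 0.353008 mL/hr × 36.1 hr = 12.74359 mL
Volume remaining = 46 − 12.74359 = 33.25641 mL
New rate:
Dose = 16.7 ng/kg/min × 26.31818 kg = 439.5136 ng/min
439.5136 ng/min × 60 min/hr = 26370.82 ng/hr
Rate = 26370.82 ng/hr ÷ 34891.3 ng/mL = 0.7557992 mL/hr
Time remaining = 33.25641 mL ÷ 0.7557992 mL/hr = 44.00165 hr

44.0 hours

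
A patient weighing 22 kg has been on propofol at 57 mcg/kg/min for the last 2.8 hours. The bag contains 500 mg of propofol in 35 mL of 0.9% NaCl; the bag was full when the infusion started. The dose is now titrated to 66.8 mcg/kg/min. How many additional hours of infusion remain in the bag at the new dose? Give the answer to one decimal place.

3.3 hours

Initial rate:
Dose = 57 mcg/kg/min × 22 kg = 1254 mcg/min
1254 mcg/min × 60 min/hr = 75240 mcg/hr
Concentration = 500 mg ÷ 35 mL = 14.28571 mg/mL = 14285.71 mcg/mL
Rate = 75240 mcg/hr ÷ 14285.71 mcg/mL = 5.2668 mL/hr
Volume infused so far = 5.2668 mL/hr × 2.8 hr = 14.74704 mL
Volume remaining = 35 − 14.74704 = 20.25296 mL
New rate:
Dose = 66.8 mcg/kg/min × 22 kg = 1469.6 mcg/min
1469.6 mcg/min × 60 min/hr = 88176 mcg/hr
Rate = 88176 mcg/hr ÷ 14285.71 mcg/mL = 6.17232 mL/hr
Time remaining = 20.25296 mL ÷ 6.17232 mL/hr = 3.281256 hr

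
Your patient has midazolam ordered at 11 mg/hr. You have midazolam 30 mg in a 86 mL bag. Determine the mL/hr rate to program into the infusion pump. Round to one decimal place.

Concentration = 30 mg ÷ 86 mL = 0.3488372 mg/mL
Rate = 11 mg/hr ÷ 0.3488372 mg/mL = 31.53333 mL/hr

31.5 mL/hr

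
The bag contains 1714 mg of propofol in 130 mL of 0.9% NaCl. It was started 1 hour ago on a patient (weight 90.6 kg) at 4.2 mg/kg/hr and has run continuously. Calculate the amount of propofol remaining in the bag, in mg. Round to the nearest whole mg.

1333 mg

Dose = 4.2 mg/kg/hr × 90.6 kg = 380.52 mg/hr
Concentration = 1714 mg ÷ 130 mL = 13.18462 mg/mL
Rate = 380.52 mg/hr ÷ 13.18462 mg/mL = 28.86091 mL/hr
Volume infused = 28.86091 mL/hr × 1 hr = 28.86091 mL
Volume remaining = 130 − 28.86091 = 101.1391 mL
Drug remaining = 101.1391 mL × 13.18462 mg/mL = 1333.48 mg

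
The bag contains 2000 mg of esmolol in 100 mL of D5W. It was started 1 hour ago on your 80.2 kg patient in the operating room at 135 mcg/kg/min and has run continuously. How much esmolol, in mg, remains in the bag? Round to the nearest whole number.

Dose = 135 mcg/kg/min × 80.2 kg = 10827 mcg/min
10827 mcg/min × 60 min/hr = 649620 mcg/hr
Concentration = 2000 mg ÷ 100 mL = 20 mg/mL = 20000 mcg/mL
Rate = 649620 mcg/hr ÷ 20000 mcg/mL = 32.481 mL/hr
Volume infused = 32.481 mL/hr × 1 hr = 32.481 mL
Volume remaining = 100 − 32.481 = 67.519 mL
Drug remaining = 67.519 mL × 20000 mcg/mL = 1350380 mcg = 1350.38 mg

1350 mg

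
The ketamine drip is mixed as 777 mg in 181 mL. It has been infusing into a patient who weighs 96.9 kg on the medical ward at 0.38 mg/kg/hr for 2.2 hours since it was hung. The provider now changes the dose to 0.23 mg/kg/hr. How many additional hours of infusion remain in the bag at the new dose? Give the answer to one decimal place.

31.2 hours

Initial rate:
Dose = 0.38 mg/kg/hr × 96.9 kg = 36.822 mg/hr
Concentration = 777 mg ÷ 181 mL = 4.292818 mg/mL
Rate = 36.822 mg/hr ÷ 4.292818 mg/mL = 8.577583 mL/hr
Volume infused so far = 8.577583 mL/hr × 2.2 hr = 18.87068 mL
Volume remaining = 181 − 18.87068 = 162.1293 mL
New rate:
Dose = 0.23 mg/kg/hr × 96.9 kg = 22.287 mg/hr
Rate = 22.287 mg/hr ÷ 4.292818 mg/mL = 5.191695 mL/hr
Time remaining = 162.1293 mL ÷ 5.191695 mL/hr = 31.22859 hr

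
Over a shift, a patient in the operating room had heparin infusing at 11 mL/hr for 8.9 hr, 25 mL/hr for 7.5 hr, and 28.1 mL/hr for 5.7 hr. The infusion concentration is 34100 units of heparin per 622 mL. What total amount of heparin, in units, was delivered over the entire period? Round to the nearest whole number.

Concentration = 34100 units ÷ 622 mL = 54.82315 units/mL
Stage 1: 11 mL/hr × 8.9 hr = 97.9 mL → 97.9 mL × 54.82315 units/mL = 5367.186 units
Stage 2: 25 mL/hr × 7.5 hr = 187.5 mL → 187.5 mL × 54.82315 units/mL = 10279.34 units
Stage 3: 28.1 mL/hr × 5.7 hr = 160.17 mL → 160.17 mL × 54.82315 units/mL = 8781.024 units
Total = 5367.186 + 10279.34 + 8781.024 = 24427.55 units

24428 units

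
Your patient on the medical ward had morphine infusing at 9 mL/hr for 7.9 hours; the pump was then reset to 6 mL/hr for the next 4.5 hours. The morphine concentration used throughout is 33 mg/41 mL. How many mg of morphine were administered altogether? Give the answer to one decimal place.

Concentration = 33 mg ÷ 41 mL = 0.804878 mg/mL
Stage 1: 9 mL/hr × 7.9 hr = 71.1 mL → 71.1 mL × 0.804878 mg/mL = 57.22683 mg
Stage 2: 6 mL/hr × 4.5 hr = 27 mL → 27 mL × 0.804878 mg/mL = 21.73171 mg
Total = 57.22683 + 21.73171 = 78.95854 mg

79.0 mg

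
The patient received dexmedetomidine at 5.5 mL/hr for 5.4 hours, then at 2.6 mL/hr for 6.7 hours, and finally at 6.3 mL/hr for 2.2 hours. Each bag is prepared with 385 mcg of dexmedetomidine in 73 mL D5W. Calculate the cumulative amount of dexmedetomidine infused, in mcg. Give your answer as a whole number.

Concentration = 385 mcg ÷ 73 mL = 5.273973 mcg/mL
Stage 1: 5.5 mL/hr × 5.4 hr = 29.7 mL → 29.7 mL × 5.273973 mcg/mL = 156.637 mcg
Stage 2: 2.6 mL/hr × 6.7 hr = 17.42 mL → 17.42 mL × 5.273973 mcg/mL = 91.8726 mcg
Stage 3: 6.3 mL/hr × 2.2 hr = 13.86 mL → 13.86 mL × 5.273973 mcg/mL = 73.09726 mcg
Total = 156.637 + 91.8726 + 73.09726 = 321.6068 mcg

322 mcg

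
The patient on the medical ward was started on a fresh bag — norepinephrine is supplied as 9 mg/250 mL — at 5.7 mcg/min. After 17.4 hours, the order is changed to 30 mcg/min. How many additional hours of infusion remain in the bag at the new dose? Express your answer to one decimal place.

1.7 hours

Initial rate:
5.7 mcg/min × 60 min/hr = 342 mcg/hr
Concentration = 9 mg ÷ 250 mL = 0.036 mg/mL = 36 mcg/mL
Rate = 342 mcg/hr ÷ 36 mcg/mL = 9.5 mL/hr
Volume infused so far = 9.5 mL/hr × 17.4 hr = 165.3 mL
Volume remaining = 250 − 165.3 = 84.7 mL
New rate:
30 mcg/min × 60 min/hr = 1800 mcg/hr
Rate = 1800 mcg/hr ÷ 36 mcg/mL = 50 mL/hr
Time remaining = 84.7 mL ÷ 50 mL/hr = 1.694 hr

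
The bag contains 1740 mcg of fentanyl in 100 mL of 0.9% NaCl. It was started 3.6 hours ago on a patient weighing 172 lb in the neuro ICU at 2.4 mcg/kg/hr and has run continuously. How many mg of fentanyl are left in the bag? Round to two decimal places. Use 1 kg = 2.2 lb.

Weight = 172 lb ÷ 2.2 lb/kg = 78.18182 kg
Dose = 2.4 mcg/kg/hr × 78.18182 kg = 187.6364 mcg/hr
Concentration = 1740 mcg ÷ 100 mL = 17.4 mcg/mL
Rate = 187.6364 mcg/hr ÷ 17.4 mcg/mL = 10.7837 mL/hr
Volume infused = 10.7837 mL/hr × 3.6 hr = 38.82132 mL
Volume remaining = 100 − 38.82132 = 61.17868 mL
Drug remaining = 61.17868 mL × 17.4 mcg/mL = 1064.509 mcg = 1.064509 mg

1.06 mg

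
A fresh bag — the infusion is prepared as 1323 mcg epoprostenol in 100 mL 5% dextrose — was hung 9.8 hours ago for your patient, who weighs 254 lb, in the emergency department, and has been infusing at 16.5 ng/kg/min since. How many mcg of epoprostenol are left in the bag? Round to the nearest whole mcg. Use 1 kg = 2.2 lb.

203 mcg

Weight = 254 lb ÷ 2.2 lb/kg = 115.4545 kg
Dose = 16.5 ng/kg/min × 115.4545 kg = 1905 ng/min
1905 ng/min × 60 min/hr = 114300 ng/hr
Concentration = 1323 mcg ÷ 100 mL = 13.23 mcg/mL = 13230 ng/mL
Rate = 114300 ng/hr ÷ 13230 ng/mL = 8.639456 mL/hr
Volume infused = 8.639456 mL/hr × 9.8 hr = 84.66667 mL
Volume remaining = 100 − 84.66667 = 15.33333 mL
Drug remaining = 15.33333 mL × 13230 ng/mL = 202860 ng = 202.86 mcg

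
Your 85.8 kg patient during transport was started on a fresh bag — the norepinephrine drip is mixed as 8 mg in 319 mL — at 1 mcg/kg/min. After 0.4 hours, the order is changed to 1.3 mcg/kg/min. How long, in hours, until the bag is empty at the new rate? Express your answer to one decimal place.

Initial rate:
Dose = 1 mcg/kg/min × 85.8 kg = 85.8 mcg/min
85.8 mcg/min × 60 min/hr = 5148 mcg/hr
Concentration = 8 mg ÷ 319 mL = 0.02507837 mg/mL = 25.07837 mcg/mL
Rate = 5148 mcg/hr ÷ 25.07837 mcg/mL = 205.2765 mL/hr
Volume infused so far = 205.2765 mL/hr × 0.4 hr = 82.1106 mL
Volume remaining = 319 − 82.1106 = 236.8894 mL
New rate:
Dose = 1.3 mcg/kg/min × 85.8 kg = 111.54 mcg/min
111.54 mcg/min × 60 min/hr = 6692.4 mcg/hr
Rate = 6692.4 mcg/hr ÷ 25.07837 mcg/mL = 266.8595 mL/hr
Time remaining = 236.8894 mL ÷ 266.8595 mL/hr = 0.8876935 hr

0.9 hours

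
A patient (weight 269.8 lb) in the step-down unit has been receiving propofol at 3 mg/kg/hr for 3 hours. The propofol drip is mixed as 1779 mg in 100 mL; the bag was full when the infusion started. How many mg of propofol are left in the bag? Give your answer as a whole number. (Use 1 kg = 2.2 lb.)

675 mg

Weight = 269.8 lb ÷ 2.2 lb/kg = 122.6364 kg
Dose = 3 mg/kg/hr × 122.6364 kg = 367.9091 mg/hr
Concentration = 1779 mg ÷ 100 mL = 17.79 mg/mL
Rate = 367.9091 mg/hr ÷ 17.79 mg/mL = 20.68067 mL/hr
Volume infused = 20.68067 mL/hr × 3 hr = 62.04201 mL
Volume remaining = 100 − 62.04201 = 37.95799 mL
Drug remaining = 37.95799 mL × 17.79 mg/mL = 675.2727 mg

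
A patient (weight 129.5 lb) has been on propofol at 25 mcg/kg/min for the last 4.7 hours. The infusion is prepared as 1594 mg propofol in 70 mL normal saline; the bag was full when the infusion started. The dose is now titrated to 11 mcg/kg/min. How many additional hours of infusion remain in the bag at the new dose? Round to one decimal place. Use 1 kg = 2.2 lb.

Initial rate:
Weight = 129.5 lb ÷ 2.2 lb/kg = 58.86364 kg
Dose = 25 mcg/kg/min × 58.86364 kg = 1471.591 mcg/min
1471.591 mcg/min × 60 min/hr = 88295.45 mcg/hr
Concentration = 1594 mg ÷ 70 mL = 22.77143 mg/mL = 22771.43 mcg/mL
Rate = 88295.45 mcg/hr ÷ 22771.43 mcg/mL = 3.877467 mL/hr
Volume infused so far = 3.877467 mL/hr × 4.7 hr = 18.22409 mL
Volume remaining = 70 − 18.22409 = 51.77591 mL
New rate:
Dose = 11 mcg/kg/min × 58.86364 kg = 647.5 mcg/min
647.5 mcg/min × 60 min/hr = 38850 mcg/hr
Rate = 38850 mcg/hr ÷ 22771.43 mcg/mL = 1.706085 mL/hr
Time remaining = 51.77591 mL ÷ 1.706085 mL/hr = 30.34778 hr

30.3 hours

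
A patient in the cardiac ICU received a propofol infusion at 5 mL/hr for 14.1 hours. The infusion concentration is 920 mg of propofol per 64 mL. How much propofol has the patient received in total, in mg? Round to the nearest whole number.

Concentration = 920 mg ÷ 64 mL = 14.375 mg/mL = 14375 mcg/mL
Drug rate = 5 mL/hr × 14375 mcg/mL = 71875 mcg/hr
Total = 71875 mcg/hr × 14.1 hr = 1013438 mcg = 1013.438 mg

1013 mg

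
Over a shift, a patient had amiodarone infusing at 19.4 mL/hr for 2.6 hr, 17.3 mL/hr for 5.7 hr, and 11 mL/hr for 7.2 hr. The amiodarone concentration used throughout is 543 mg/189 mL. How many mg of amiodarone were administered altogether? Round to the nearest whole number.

Concentration = 543 mg ÷ 189 mL = 2.873016 mg/mL
Stage 1: 19.4 mL/hr × 2.6 hr = 50.44 mL → 50.44 mL × 2.873016 mg/mL = 144.9149 mg
Stage 2: 17.3 mL/hr × 5.7 hr = 98.61 mL → 98.61 mL × 2.873016 mg/mL = 283.3081 mg
Stage 3: 11 mL/hr × 7.2 hr = 79.2 mL → 79.2 mL × 2.873016 mg/mL = 227.5429 mg
Total = 144.9149 + 283.3081 + 227.5429 = 655.7659 mg

656 mg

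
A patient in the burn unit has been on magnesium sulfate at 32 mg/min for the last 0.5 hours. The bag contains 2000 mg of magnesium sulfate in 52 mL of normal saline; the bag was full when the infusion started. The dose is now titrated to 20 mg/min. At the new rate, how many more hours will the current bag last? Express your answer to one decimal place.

Initial rate:
32 mg/min × 60 min/hr = 1920 mg/hr
Concentration = 2000 mg ÷ 52 mL = 38.46154 mg/mL
Rate = 1920 mg/hr ÷ 38.46154 mg/mL = 49.92 mL/hr
Volume infused so far = 49.92 mL/hr × 0.5 hr = 24.96 mL
Volume remaining = 52 − 24.96 = 27.04 mL
New rate:
20 mg/min × 60 min/hr = 1200 mg/hr
Rate = 1200 mg/hr ÷ 38.46154 mg/mL = 31.2 mL/hr
Time remaining = 27.04 mL ÷ 31.2 mL/hr = 0.8666667 hr

0.9 hours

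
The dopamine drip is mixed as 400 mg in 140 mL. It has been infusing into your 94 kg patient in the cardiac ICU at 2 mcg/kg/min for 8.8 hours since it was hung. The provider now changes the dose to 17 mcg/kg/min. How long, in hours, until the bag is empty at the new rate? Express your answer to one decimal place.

3.1 hours

Initial rate:
Dose = 2 mcg/kg/min × 94 kg = 188 mcg/min
188 mcg/min × 60 min/hr = 11280 mcg/hr
Concentration = 400 mg ÷ 140 mL = 2.857143 mg/mL = 2857.143 mcg/mL
Rate = 11280 mcg/hr ÷ 2857.143 mcg/mL = 3.948 mL/hr
Volume infused so far = 3.948 mL/hr × 8.8 hr = 34.7424 mL
Volume remaining = 140 − 34.7424 = 105.2576 mL
New rate:
Dose = 17 mcg/kg/min × 94 kg = 1598 mcg/min
1598 mcg/min × 60 min/hr = 95880 mcg/hr
Rate = 95880 mcg/hr ÷ 2857.143 mcg/mL = 33.558 mL/hr
Time remaining = 105.2576 mL ÷ 33.558 mL/hr = 3.136587 hr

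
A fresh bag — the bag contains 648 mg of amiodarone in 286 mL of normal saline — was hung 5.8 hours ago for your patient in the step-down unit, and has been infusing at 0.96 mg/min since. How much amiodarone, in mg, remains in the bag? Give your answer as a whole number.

0.96 mg/min × 60 min/hr = 57.6 mg/hr
Concentration = 648 mg ÷ 286 mL = 2.265734 mg/mL
Rate = 57.6 mg/hr ÷ 2.265734 mg/mL = 25.42222 mL/hr
Volume infused = 25.42222 mL/hr × 5.8 hr = 147.4489 mL
Volume remaining = 286 − 147.4489 = 138.5511 mL
Drug remaining = 138.5511 mL × 2.265734 mg/mL = 313.92 mg

314 mg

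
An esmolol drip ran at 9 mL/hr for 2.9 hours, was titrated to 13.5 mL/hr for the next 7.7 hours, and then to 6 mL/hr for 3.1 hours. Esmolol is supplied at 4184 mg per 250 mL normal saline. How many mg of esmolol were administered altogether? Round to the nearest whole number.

2488 mg

Concentration = 4184 mg ÷ 250 mL = 16.736 mg/mL
Stage 1: 9 mL/hr × 2.9 hr = 26.1 mL → 26.1 mL × 16.736 mg/mL = 436.8096 mg
Stage 2: 13.5 mL/hr × 7.7 hr = 103.95 mL → 103.95 mL × 16.736 mg/mL = 1739.707 mg
Stage 3: 6 mL/hr × 3.1 hr = 18.6 mL → 18.6 mL × 16.736 mg/mL = 311.2896 mg
Total = 436.8096 + 1739.707 + 311.2896 = 2487.806 mg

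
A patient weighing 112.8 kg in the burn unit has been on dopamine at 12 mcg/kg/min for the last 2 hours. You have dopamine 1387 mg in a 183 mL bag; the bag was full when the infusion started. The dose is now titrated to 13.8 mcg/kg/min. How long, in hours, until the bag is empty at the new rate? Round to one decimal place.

Initial rate:
Dose = 12 mcg/kg/min × 112.8 kg = 1353.6 mcg/min
1353.6 mcg/min × 60 min/hr = 81216 mcg/hr
Concentration = 1387 mg ÷ 183 mL = 7.579235 mg/mL = 7579.235 mcg/mL
Rate = 81216 mcg/hr ÷ 7579.235 mcg/mL = 10.71559 mL/hr
Volume infused so far = 10.71559 mL/hr × 2 hr = 21.43119 mL
Volume remaining = 183 − 21.43119 = 161.5688 mL
New rate:
Dose = 13.8 mcg/kg/min × 112.8 kg = 1556.64 mcg/min
1556.64 mcg/min × 60 min/hr = 93398.4 mcg/hr
Rate = 93398.4 mcg/hr ÷ 7579.235 mcg/mL = 12.32293 mL/hr
Time remaining = 161.5688 mL ÷ 12.32293 mL/hr = 13.11123 hr

13.1 hours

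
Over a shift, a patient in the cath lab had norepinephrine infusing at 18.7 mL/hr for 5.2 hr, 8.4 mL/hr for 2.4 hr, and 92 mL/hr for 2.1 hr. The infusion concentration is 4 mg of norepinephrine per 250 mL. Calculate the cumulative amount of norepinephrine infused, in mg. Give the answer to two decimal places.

Concentration = 4 mg ÷ 250 mL = 0.016 mg/mL
Stage 1: 18.7 mL/hr × 5.2 hr = 97.24 mL → 97.24 mL × 0.016 mg/mL = 1.55584 mg
Stage 2: 8.4 mL/hr × 2.4 hr = 20.16 mL → 20.16 mL × 0.016 mg/mL = 0.32256 mg
Stage 3: 92 mL/hr × 2.1 hr = 193.2 mL → 193.2 mL × 0.016 mg/mL = 3.0912 mg
Total = 1.55584 + 0.32256 + 3.0912 = 4.9696 mg

4.97 mg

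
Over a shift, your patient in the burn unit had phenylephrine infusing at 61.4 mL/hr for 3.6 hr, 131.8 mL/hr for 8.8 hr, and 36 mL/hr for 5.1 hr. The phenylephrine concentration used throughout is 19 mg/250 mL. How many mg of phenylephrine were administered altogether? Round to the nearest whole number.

119 mg

Concentration = 19 mg ÷ 250 mL = 0.076 mg/mL
Stage 1: 61.4 mL/hr × 3.6 hr = 221.04 mL → 221.04 mL × 0.076 mg/mL = 16.79904 mg
Stage 2: 131.8 mL/hr × 8.8 hr = 1159.84 mL → 1159.84 mL × 0.076 mg/mL = 88.14784 mg
Stage 3: 36 mL/hr × 5.1 hr = 183.6 mL → 183.6 mL × 0.076 mg/mL = 13.9536 mg
Total = 16.79904 + 88.14784 + 13.9536 = 118.9005 mg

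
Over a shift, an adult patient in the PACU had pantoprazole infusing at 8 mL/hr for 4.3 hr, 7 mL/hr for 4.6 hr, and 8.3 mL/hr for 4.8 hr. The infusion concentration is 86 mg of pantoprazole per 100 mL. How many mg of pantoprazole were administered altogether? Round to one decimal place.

Concentration = 86 mg ÷ 100 mL = 0.86 mg/mL
Stage 1: 8 mL/hr × 4.3 hr = 34.4 mL → 34.4 mL × 0.86 mg/mL = 29.584 mg
Stage 2: 7 mL/hr × 4.6 hr = 32.2 mL → 32.2 mL × 0.86 mg/mL = 27.692 mg
Stage 3: 8.3 mL/hr × 4.8 hr = 39.84 mL → 39.84 mL × 0.86 mg/mL = 34.2624 mg
Total = 29.584 + 27.692 + 34.2624 = 91.5384 mg

91.5 mg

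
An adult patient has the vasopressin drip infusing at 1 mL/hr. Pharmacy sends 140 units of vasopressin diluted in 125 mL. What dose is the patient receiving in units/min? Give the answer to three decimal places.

Concentration = 140 units ÷ 125 mL = 1.12 units/mL
Drug rate = 1 mL/hr × 1.12 units/mL = 1.12 units/hr
1.12 units/hr ÷ 60 min/hr = 0.01866667 units/min

0.019 units/min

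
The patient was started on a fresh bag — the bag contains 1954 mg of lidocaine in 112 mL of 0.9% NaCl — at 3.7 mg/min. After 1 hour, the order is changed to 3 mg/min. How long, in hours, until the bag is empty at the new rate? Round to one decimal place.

Initial rate:
3.7 mg/min × 60 min/hr = 222 mg/hr
Concentration = 1954 mg ÷ 112 mL = 17.44643 mg/mL
Rate = 222 mg/hr ÷ 17.44643 mg/mL = 12.72467 mL/hr
Volume infused so far = 12.72467 mL/hr × 1 hr = 12.72467 mL
Volume remaining = 112 − 12.72467 = 99.27533 mL
New rate:
3 mg/min × 60 min/hr = 180 mg/hr
Rate = 180 mg/hr ÷ 17.44643 mg/mL = 10.3173 mL/hr
Time remaining = 99.27533 mL ÷ 10.3173 mL/hr = 9.622222 hr

9.6 hours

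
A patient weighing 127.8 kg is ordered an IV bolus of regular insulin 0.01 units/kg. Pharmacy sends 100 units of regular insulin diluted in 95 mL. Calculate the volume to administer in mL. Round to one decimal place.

1.2 mL

Dose = 0.01 units/kg × 127.8 kg = 1.278 units
Concentration = 100 units ÷ 95 mL = 1.052632 units/mL
Volume = 1.278 units ÷ 1.052632 units/mL = 1.2141 mL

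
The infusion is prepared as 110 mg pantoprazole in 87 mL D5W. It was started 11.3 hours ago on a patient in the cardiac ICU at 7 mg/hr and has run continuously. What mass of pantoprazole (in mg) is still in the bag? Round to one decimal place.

30.9 mg

Concentration = 110 mg ÷ 87 mL = 1.264368 mg/mL
Rate = 7 mg/hr ÷ 1.264368 mg/mL = 5.536364 mL/hr
Volume infused = 5.536364 mL/hr × 11.3 hr = 62.56091 mL
Volume remaining = 87 − 62.56091 = 24.43909 mL
Drug remaining = 24.43909 mL × 1.264368 mg/mL = 30.9 mg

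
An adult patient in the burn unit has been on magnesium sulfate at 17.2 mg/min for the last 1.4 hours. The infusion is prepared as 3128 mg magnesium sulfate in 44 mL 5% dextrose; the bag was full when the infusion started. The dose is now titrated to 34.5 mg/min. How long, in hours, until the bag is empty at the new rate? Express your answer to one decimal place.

Initial rate:
17.2 mg/min × 60 min/hr = 1032 mg/hr
Concentration = 3128 mg ÷ 44 mL = 71.09091 mg/mL
Rate = 1032 mg/hr ÷ 71.09091 mg/mL = 14.51662 mL/hr
Volume infused so far = 14.51662 mL/hr × 1.4 hr = 20.32327 mL
Volume remaining = 44 − 20.32327 = 23.67673 mL
New rate:
34.5 mg/min × 60 min/hr = 2070 mg/hr
Rate = 2070 mg/hr ÷ 71.09091 mg/mL = 29.11765 mL/hr
Time remaining = 23.67673 mL ÷ 29.11765 mL/hr = 0.8131401 hr

0.8 hours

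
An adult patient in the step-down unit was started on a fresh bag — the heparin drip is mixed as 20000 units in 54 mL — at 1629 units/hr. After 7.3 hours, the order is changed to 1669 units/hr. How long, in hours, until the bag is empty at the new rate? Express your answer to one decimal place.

Initial rate:
Concentration = 20000 units ÷ 54 mL = 370.3704 units/mL
Rate = 1629 units/hr ÷ 370.3704 units/mL = 4.3983 mL/hr
Volume infused so far = 4.3983 mL/hr × 7.3 hr = 32.10759 mL
Volume remaining = 54 − 32.10759 = 21.89241 mL
New rate:
Rate = 1669 units/hr ÷ 370.3704 units/mL = 4.5063 mL/hr
Time remaining = 21.89241 mL ÷ 4.5063 mL/hr = 4.858179 hr

4.9 hours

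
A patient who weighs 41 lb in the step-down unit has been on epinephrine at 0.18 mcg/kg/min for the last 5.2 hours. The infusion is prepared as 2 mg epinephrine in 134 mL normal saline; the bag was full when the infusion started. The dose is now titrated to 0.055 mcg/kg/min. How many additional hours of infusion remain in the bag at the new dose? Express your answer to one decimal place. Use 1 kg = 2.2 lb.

Initial rate:
Weight = 41 lb ÷ 2.2 lb/kg = 18.63636 kg
Dose = 0.18 mcg/kg/min × 18.63636 kg = 3.354545 mcg/min
3.354545 mcg/min × 60 min/hr = 201.2727 mcg/hr
Concentration = 2 mg ÷ 134 mL = 0.01492537 mg/mL = 14.92537 mcg/mL
Rate = 201.2727 mcg/hr ÷ 14.92537 mcg/mL = 13.48527 mL/hr
Volume infused so far = 13.48527 mL/hr × 5.2 hr = 70.12342 mL
Volume remaining = 134 − 70.12342 = 63.87658 mL
New rate:
Dose = 0.055 mcg/kg/min × 18.63636 kg = 1.025 mcg/min
1.025 mcg/min × 60 min/hr = 61.5 mcg/hr
Rate = 61.5 mcg/hr ÷ 14.92537 mcg/mL = 4.1205 mL/hr
Time remaining = 63.87658 mL ÷ 4.1205 mL/hr = 15.50214 hr

15.5 hours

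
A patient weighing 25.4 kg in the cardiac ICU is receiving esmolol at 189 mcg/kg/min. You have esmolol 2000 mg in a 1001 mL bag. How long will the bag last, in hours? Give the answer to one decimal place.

Dose = 189 mcg/kg/min × 25.4 kg = 4800.6 mcg/min
4800.6 mcg/min × 60 min/hr = 288036 mcg/hr
Concentration = 2000 mg ÷ 1001 mL = 1.998002 mg/mL = 1998.002 mcg/mL
Rate = 288036 mcg/hr ÷ 1998.002 mcg/mL = 144.162 mL/hr
Duration = 1001 mL ÷ 144.162 mL/hr = 6.943576 hr

6.9 hours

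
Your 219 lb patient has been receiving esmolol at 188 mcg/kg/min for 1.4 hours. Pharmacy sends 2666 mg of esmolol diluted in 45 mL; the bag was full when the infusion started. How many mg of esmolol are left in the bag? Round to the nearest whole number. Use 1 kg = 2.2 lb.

Weight = 219 lb ÷ 2.2 lb/kg = 99.54545 kg
Dose = 188 mcg/kg/min × 99.54545 kg = 18714.55 mcg/min
18714.55 mcg/min × 60 min/hr = 1122873 mcg/hr
Concentration = 2666 mg ÷ 45 mL = 59.24444 mg/mL = 59244.44 mcg/mL
Rate = 1122873 mcg/hr ÷ 59244.44 mcg/mL = 18.95322 mL/hr
Volume infused = 18.95322 mL/hr × 1.4 hr = 26.5345 mL
Volume remaining = 45 − 26.5345 = 18.4655 mL
Drug remaining = 18.4655 mL × 59244.44 mcg/mL = 1093978 mcg = 1093.978 mg

1094 mg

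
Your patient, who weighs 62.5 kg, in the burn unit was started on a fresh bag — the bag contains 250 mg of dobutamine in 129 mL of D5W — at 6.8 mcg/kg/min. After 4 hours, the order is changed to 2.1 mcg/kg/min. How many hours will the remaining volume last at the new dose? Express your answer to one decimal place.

Initial rate:
Dose = 6.8 mcg/kg/min × 62.5 kg = 425 mcg/min
425 mcg/min × 60 min/hr = 25500 mcg/hr
Concentration = 250 mg ÷ 129 mL = 1.937984 mg/mL = 1937.984 mcg/mL
Rate = 25500 mcg/hr ÷ 1937.984 mcg/mL = 13.158 mL/hr
Volume infused so far = 13.158 mL/hr × 4 hr = 52.632 mL
Volume remaining = 129 − 52.632 = 76.368 mL
New rate:
Dose = 2.1 mcg/kg/min × 62.5 kg = 131.25 mcg/min
131.25 mcg/min × 60 min/hr = 7875 mcg/hr
Rate = 7875 mcg/hr ÷ 1937.984 mcg/mL = 4.0635 mL/hr
Time remaining = 76.368 mL ÷ 4.0635 mL/hr = 18.79365 hr

18.8 hours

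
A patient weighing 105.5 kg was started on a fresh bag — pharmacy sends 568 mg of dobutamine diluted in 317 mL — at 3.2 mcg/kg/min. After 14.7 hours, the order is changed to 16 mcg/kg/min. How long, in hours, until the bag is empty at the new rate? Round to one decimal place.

Initial rate:
Dose = 3.2 mcg/kg/min × 105.5 kg = 337.6 mcg/min
337.6 mcg/min × 60 min/hr = 20256 mcg/hr
Concentration = 568 mg ÷ 317 mL = 1.791798 mg/mL = 1791.798 mcg/mL
Rate = 20256 mcg/hr ÷ 1791.798 mcg/mL = 11.30485 mL/hr
Volume infused so far = 11.30485 mL/hr × 14.7 hr = 166.1812 mL
Volume remaining = 317 − 166.1812 = 150.8188 mL
New rate:
Dose = 16 mcg/kg/min × 105.5 kg = 1688 mcg/min
1688 mcg/min × 60 min/hr = 101280 mcg/hr
Rate = 101280 mcg/hr ÷ 1791.798 mcg/mL = 56.52423 mL/hr
Time remaining = 150.8188 mL ÷ 56.52423 mL/hr = 2.668215 hr

2.7 hours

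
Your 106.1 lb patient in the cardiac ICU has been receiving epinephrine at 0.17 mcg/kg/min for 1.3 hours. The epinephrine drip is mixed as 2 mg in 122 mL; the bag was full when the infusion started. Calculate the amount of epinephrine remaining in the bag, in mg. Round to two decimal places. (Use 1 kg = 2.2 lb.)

1.36 mg

Weight = 106.1 lb ÷ 2.2 lb/kg = 48.22727 kg
Dose = 0.17 mcg/kg/min × 48.22727 kg = 8.198636 mcg/min
8.198636 mcg/min × 60 min/hr = 491.9182 mcg/hr
Concentration = 2 mg ÷ 122 mL = 0.01639344 mg/mL = 16.39344 mcg/mL
Rate = 491.9182 mcg/hr ÷ 16.39344 mcg/mL = 30.00701 mL/hr
Volume infused = 30.00701 mL/hr × 1.3 hr = 39.00911 mL
Volume remaining = 122 − 39.00911 = 82.99089 mL
Drug remaining = 82.99089 mL × 16.39344 mcg/mL = 1360.506 mcg = 1.360506 mg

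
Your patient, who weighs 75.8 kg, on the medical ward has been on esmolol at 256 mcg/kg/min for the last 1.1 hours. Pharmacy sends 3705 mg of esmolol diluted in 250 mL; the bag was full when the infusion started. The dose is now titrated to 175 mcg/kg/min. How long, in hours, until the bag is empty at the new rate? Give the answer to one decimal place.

Initial rate:
Dose = 256 mcg/kg/min × 75.8 kg = 19404.8 mcg/min
19404.8 mcg/min × 60 min/hr = 1164288 mcg/hr
Concentration = 3705 mg ÷ 250 mL = 14.82 mg/mL = 14820 mcg/mL
Rate = 1164288 mcg/hr ÷ 14820 mcg/mL = 78.56194 mL/hr
Volume infused so far = 78.56194 mL/hr × 1.1 hr = 86.41814 mL
Volume remaining = 250 − 86.41814 = 163.5819 mL
New rate:
Dose = 175 mcg/kg/min × 75.8 kg = 13265 mcg/min
13265 mcg/min × 60 min/hr = 795900 mcg/hr
Rate = 795900 mcg/hr ÷ 14820 mcg/mL = 53.70445 mL/hr
Time remaining = 163.5819 mL ÷ 53.70445 mL/hr = 3.045965 hr

3.0 hours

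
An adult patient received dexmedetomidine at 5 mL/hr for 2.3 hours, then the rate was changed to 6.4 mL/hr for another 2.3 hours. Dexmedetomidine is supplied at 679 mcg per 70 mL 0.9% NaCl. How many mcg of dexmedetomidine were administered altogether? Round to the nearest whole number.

254 mcg

Concentration = 679 mcg ÷ 70 mL = 9.7 mcg/mL
Stage 1: 5 mL/hr × 2.3 hr = 11.5 mL → 11.5 mL × 9.7 mcg/mL = 111.55 mcg
Stage 2: 6.4 mL/hr × 2.3 hr = 14.72 mL → 14.72 mL × 9.7 mcg/mL = 142.784 mcg
Total = 111.55 + 142.784 = 254.334 mcg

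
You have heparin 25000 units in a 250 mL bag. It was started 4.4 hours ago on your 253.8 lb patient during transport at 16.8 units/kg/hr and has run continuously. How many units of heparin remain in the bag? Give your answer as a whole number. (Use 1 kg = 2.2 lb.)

16472 units

Weight = 253.8 lb ÷ 2.2 lb/kg = 115.3636 kg
Dose = 16.8 units/kg/hr × 115.3636 kg = 1938.109 units/hr
Concentration = 25000 units ÷ 250 mL = 100 units/mL
Rate = 1938.109 units/hr ÷ 100 units/mL = 19.38109 mL/hr
Volume infused = 19.38109 mL/hr × 4.4 hr = 85.2768 mL
Volume remaining = 250 − 85.2768 = 164.7232 mL
Drug remaining = 164.7232 mL × 100 units/mL = 16472.32 units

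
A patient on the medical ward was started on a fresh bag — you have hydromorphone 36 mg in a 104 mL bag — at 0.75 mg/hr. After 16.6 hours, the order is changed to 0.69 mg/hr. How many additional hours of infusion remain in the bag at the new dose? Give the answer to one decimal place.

34.1 hours

Initial rate:
Concentration = 36 mg ÷ 104 mL = 0.3461538 mg/mL
Rate = 0.75 mg/hr ÷ 0.3461538 mg/mL = 2.166667 mL/hr
Volume infused so far = 2.166667 mL/hr × 16.6 hr = 35.96667 mL
Volume remaining = 104 − 35.96667 = 68.03333 mL
New rate:
Rate = 0.69 mg/hr ÷ 0.3461538 mg/mL = 1.993333 mL/hr
Time remaining = 68.03333 mL ÷ 1.993333 mL/hr = 34.13043 hr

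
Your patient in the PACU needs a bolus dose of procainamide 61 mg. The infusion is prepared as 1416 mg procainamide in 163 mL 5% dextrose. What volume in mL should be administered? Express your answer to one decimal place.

Concentration = 1416 mg ÷ 163 mL = 8.687117 mg/mL
Volume = 61 mg ÷ 8.687117 mg/mL = 7.021893 mL

7.0 mL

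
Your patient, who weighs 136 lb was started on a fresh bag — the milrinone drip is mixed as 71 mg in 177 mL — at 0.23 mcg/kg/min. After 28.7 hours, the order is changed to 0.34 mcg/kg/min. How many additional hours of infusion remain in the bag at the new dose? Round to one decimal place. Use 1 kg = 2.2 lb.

36.9 hours

Initial rate:
Weight = 136 lb ÷ 2.2 lb/kg = 61.81818 kg
Dose = 0.23 mcg/kg/min × 61.81818 kg = 14.21818 mcg/min
14.21818 mcg/min × 60 min/hr = 853.0909 mcg/hr
Concentration = 71 mg ÷ 177 mL = 0.4011299 mg/mL = 401.1299 mcg/mL
Rate = 853.0909 mcg/hr ÷ 401.1299 mcg/mL = 2.12672 mL/hr
Volume infused so far = 2.12672 mL/hr × 28.7 hr = 61.03685 mL
Volume remaining = 177 − 61.03685 = 115.9631 mL
New rate:
Dose = 0.34 mcg/kg/min × 61.81818 kg = 21.01818 mcg/min
21.01818 mcg/min × 60 min/hr = 1261.091 mcg/hr
Rate = 1261.091 mcg/hr ÷ 401.1299 mcg/mL = 3.143846 mL/hr
Time remaining = 115.9631 mL ÷ 3.143846 mL/hr = 36.88576 hr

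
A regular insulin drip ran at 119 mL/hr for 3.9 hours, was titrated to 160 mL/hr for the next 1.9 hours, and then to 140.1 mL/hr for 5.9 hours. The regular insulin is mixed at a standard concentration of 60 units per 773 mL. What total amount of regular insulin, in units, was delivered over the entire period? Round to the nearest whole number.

124 units

Concentration = 60 units ÷ 773 mL = 0.07761966 units/mL
Stage 1: 119 mL/hr × 3.9 hr = 464.1 mL → 464.1 mL × 0.07761966 units/mL = 36.02329 units
Stage 2: 160 mL/hr × 1.9 hr = 304 mL → 304 mL × 0.07761966 units/mL = 23.59638 units
Stage 3: 140.1 mL/hr × 5.9 hr = 826.59 mL → 826.59 mL × 0.07761966 units/mL = 64.15964 units
Total = 36.02329 + 23.59638 + 64.15964 = 123.7793 units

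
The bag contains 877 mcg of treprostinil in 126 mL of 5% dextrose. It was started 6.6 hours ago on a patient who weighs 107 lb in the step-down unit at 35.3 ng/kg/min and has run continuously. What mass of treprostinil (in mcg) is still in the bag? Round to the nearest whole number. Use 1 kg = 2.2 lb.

Weight = 107 lb ÷ 2.2 lb/kg = 48.63636 kg
Dose = 35.3 ng/kg/min × 48.63636 kg = 1716.864 ng/min
1716.864 ng/min × 60 min/hr = 103011.8 ng/hr
Concentration = 877 mcg ÷ 126 mL = 6.960317 mcg/mL = 6960.317 ng/mL
Rate = 103011.8 ng/hr ÷ 6960.317 ng/mL = 14.79987 mL/hr
Volume infused = 14.79987 mL/hr × 6.6 hr = 97.67917 mL
Volume remaining = 126 − 97.67917 = 28.32083 mL
Drug remaining = 28.32083 mL × 6960.317 ng/mL = 197122 ng = 197.122 mcg

197 mcg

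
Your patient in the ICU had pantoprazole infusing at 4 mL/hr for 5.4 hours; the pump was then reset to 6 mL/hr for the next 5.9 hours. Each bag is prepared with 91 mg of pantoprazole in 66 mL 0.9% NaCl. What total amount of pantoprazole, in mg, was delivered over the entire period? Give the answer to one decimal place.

Concentration = 91 mg ÷ 66 mL = 1.378788 mg/mL
Stage 1: 4 mL/hr × 5.4 hr = 21.6 mL → 21.6 mL × 1.378788 mg/mL = 29.78182 mg
Stage 2: 6 mL/hr × 5.9 hr = 35.4 mL → 35.4 mL × 1.378788 mg/mL = 48.80909 mg
Total = 29.78182 + 48.80909 = 78.59091 mg

78.6 mg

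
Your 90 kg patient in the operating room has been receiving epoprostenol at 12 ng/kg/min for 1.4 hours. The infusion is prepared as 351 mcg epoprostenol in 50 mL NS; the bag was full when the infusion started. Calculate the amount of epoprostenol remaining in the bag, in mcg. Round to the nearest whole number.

Dose = 12 ng/kg/min × 90 kg = 1080 ng/min
1080 ng/min × 60 min/hr = 64800 ng/hr
Concentration = 351 mcg ÷ 50 mL = 7.02 mcg/mL = 7020 ng/mL
Rate = 64800 ng/hr ÷ 7020 ng/mL = 9.230769 mL/hr
Volume infused = 9.230769 mL/hr × 1.4 hr = 12.92308 mL
Volume remaining = 50 − 12.92308 = 37.07692 mL
Drug remaining = 37.07692 mL × 7020 ng/mL = 260280 ng = 260.28 mcg

260 mcg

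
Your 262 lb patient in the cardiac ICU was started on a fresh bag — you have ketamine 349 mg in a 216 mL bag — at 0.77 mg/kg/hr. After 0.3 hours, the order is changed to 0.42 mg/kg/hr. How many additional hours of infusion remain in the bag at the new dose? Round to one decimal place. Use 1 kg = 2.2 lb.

6.4 hours

Initial rate:
Weight = 262 lb ÷ 2.2 lb/kg = 119.0909 kg
Dose = 0.77 mg/kg/hr × 119.0909 kg = 91.7 mg/hr
Concentration = 349 mg ÷ 216 mL = 1.615741 mg/mL
Rate = 91.7 mg/hr ÷ 1.615741 mg/mL = 56.75415 mL/hr
Volume infused so far = 56.75415 mL/hr × 0.3 hr = 17.02625 mL
Volume remaining = 216 − 17.02625 = 198.9738 mL
New rate:
Dose = 0.42 mg/kg/hr × 119.0909 kg = 50.01818 mg/hr
Rate = 50.01818 mg/hr ÷ 1.615741 mg/mL = 30.95681 mL/hr
Time remaining = 198.9738 mL ÷ 30.95681 mL/hr = 6.427463 hr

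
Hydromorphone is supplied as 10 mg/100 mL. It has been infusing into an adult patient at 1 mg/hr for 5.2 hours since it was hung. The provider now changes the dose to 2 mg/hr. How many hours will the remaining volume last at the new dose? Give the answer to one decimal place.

Initial rate:
Concentration = 10 mg ÷ 100 mL = 0.1 mg/mL
Rate = 1 mg/hr ÷ 0.1 mg/mL = 10 mL/hr
Volume infused so far = 10 mL/hr × 5.2 hr = 52 mL
Volume remaining = 100 − 52 = 48 mL
New rate:
Rate = 2 mg/hr ÷ 0.1 mg/mL = 20 mL/hr
Time remaining = 48 mL ÷ 20 mL/hr = 2.4 hr

2.4 hours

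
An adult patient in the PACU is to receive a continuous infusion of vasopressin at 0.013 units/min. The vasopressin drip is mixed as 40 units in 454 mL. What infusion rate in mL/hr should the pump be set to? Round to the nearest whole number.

0.013 units/min × 60 min/hr = 0.78 units/hr
Concentration = 40 units ÷ 454 mL = 0.08810573 units/mL
Rate = 0.78 units/hr ÷ 0.08810573 units/mL = 8.853 mL/hr

9 mL/hr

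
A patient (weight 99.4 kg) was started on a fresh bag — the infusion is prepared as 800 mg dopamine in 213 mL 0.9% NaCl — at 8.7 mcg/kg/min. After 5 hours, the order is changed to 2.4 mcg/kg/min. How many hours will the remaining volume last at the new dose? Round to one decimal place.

Initial rate:
Dose = 8.7 mcg/kg/min × 99.4 kg = 864.78 mcg/min
864.78 mcg/min × 60 min/hr = 51886.8 mcg/hr
Concentration = 800 mg ÷ 213 mL = 3.755869 mg/mL = 3755.869 mcg/mL
Rate = 51886.8 mcg/hr ÷ 3755.869 mcg/mL = 13.81486 mL/hr
Volume infused so far = 13.81486 mL/hr × 5 hr = 69.0743 mL
Volume remaining = 213 − 69.0743 = 143.9257 mL
New rate:
Dose = 2.4 mcg/kg/min × 99.4 kg = 238.56 mcg/min
238.56 mcg/min × 60 min/hr = 14313.6 mcg/hr
Rate = 14313.6 mcg/hr ÷ 3755.869 mcg/mL = 3.810996 mL/hr
Time remaining = 143.9257 mL ÷ 3.810996 mL/hr = 37.7659 hr

37.8 hours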